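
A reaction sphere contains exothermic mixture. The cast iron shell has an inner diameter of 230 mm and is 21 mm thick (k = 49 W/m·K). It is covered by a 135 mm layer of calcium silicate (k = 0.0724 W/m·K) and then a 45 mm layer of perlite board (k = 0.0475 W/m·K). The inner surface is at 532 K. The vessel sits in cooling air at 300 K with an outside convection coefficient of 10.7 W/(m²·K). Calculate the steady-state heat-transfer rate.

Q ≈ 46.6 W

Radial (spherical) resistances in series:
R_cast iron shell = (1/0.115 − 1/0.136)/(4π×49) = 0.002181 K/W
R_calcium silicate = (1/0.136 − 1/0.271)/(4π×0.0724) = 4.026 K/W
R_perlite board = (1/0.271 − 1/0.316)/(4π×0.0475) = 0.8803 K/W
R_outer film = 1/(h·4πr_o²) = 1/(10.7×4π×0.316²) = 0.07448 K/W
R_total = 4.983 K/W
Q = ΔT/R_total = 232/4.983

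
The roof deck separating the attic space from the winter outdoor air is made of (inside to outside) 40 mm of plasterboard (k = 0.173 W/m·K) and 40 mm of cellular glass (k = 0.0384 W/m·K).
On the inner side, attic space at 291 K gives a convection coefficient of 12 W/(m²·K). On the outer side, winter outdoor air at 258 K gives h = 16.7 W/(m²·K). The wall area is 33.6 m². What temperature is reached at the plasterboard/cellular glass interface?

T ≈ 284 K

Model the wall as resistances in series:
R_inner film = 1/(h_i·A) = 1/(12×33.6) = 0.00248 K/W
R_plasterboard = L/(kA) = 0.04/(0.173×33.6) = 0.006881 K/W
R_cellular glass = L/(kA) = 0.04/(0.0384×33.6) = 0.031 K/W
R_outer film = 1/(h_o·A) = 1/(16.7×33.6) = 0.001782 K/W
R_total = 0.04215 K/W;  Q = ΔT/R_total = 33/0.04215 = 783 W
T_interface = T_inner − Q·ΣR(inner→interface) = 291 − 783×0.009362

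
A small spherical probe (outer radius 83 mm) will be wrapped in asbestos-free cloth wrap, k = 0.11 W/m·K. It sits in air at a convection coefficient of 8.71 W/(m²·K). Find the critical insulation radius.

For a sphere r_cr = 2k/h = 2×0.11/8.71
r_cr = 25.3 mm; since the bare radius (83 mm) is above r_cr, any added insulation will reduce heat loss.

r_cr ≈ 25.3 mm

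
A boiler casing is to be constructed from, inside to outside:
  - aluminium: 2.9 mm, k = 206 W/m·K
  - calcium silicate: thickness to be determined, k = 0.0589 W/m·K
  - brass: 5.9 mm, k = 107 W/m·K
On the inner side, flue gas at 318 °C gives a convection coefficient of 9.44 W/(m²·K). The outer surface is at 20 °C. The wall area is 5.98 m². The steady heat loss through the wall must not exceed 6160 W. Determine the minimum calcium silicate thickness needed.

L ≈ 10.8 mm

Treating each layer as a thermal resistance in series:
R_inner film = 1/(h_i·A) = 1/(9.44×5.98) = 0.01771 K/W
R_aluminium = L/(kA) = 0.0029/(206×5.98) = 2.354×10^-6 K/W
R_brass = L/(kA) = 0.0059/(107×5.98) = 9.221×10^-6 K/W
Sum of the known resistances R_other = 0.01773 K/W
Required total resistance R_tot = ΔT/Q_allow = 298/6160 = 0.04838 K/W
R_calcium silicate = R_tot − R_other = 0.03065 K/W
L = R·k·A = 0.03065×0.0589×5.98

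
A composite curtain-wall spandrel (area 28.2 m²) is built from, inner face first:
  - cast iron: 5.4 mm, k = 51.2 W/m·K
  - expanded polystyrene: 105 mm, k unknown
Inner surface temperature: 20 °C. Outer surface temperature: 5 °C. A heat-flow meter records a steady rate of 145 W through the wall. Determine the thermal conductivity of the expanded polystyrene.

Model the wall as resistances in series:
R_cast iron = L/(kA) = 0.0054/(51.2×28.2) = 3.74×10^-6 K/W
Sum of known resistances R_other = 3.74×10^-6 K/W
Total R = ΔT/Q = 15/145 = 0.1034 K/W
R_expanded polystyrene = R_total − R_other = 0.1034 K/W
k = L/(R·A) = 0.105/(0.1034×28.2)

k ≈ 0.036 W/(m·K)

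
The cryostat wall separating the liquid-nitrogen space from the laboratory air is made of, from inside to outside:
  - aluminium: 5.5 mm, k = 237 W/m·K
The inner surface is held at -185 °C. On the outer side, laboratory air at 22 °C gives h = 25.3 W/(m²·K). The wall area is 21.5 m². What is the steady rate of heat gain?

Q ≈ 113000 W

Thermal resistances in series:
R_aluminium = L/(kA) = 0.0055/(237×21.5) = 1.079×10^-6 K/W
R_outer film = 1/(h_o·A) = 1/(25.3×21.5) = 0.001838 K/W
R_total = 0.001839 K/W
Q = ΔT / R_total = 207 / 0.001839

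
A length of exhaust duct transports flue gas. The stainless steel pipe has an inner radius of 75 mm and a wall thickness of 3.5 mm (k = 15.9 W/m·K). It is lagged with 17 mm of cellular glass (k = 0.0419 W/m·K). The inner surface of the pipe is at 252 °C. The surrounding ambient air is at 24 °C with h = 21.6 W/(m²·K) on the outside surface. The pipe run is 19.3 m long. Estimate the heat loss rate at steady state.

Q ≈ 5350 W

Radial resistances (cylindrical: R_cond = ln(r_o/r_i)/(2πkL), R_conv = 1/(h·2πrL)):
R_stainless steel pipe wall = ln(78.5/75)/(2π×15.9×19.3) = 2.366×10^-5 K/W
R_cellular glass = ln(95.5/78.5)/(2π×0.0419×19.3) = 0.03858 K/W
R_outer film = 1/(h_o·2πr_oL) = 1/(21.6×2π×0.0955×19.3) = 0.003998 K/W
R_total = 0.0426 K/W
Q = ΔT/R_total = 228/0.0426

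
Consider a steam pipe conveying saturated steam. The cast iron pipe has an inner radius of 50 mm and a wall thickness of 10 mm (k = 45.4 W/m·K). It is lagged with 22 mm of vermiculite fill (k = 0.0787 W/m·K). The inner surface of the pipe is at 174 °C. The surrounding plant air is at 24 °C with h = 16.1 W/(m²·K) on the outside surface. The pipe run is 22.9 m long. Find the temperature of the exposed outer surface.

Per-layer cylindrical resistances, series-summed:
R_cast iron pipe wall = ln(60/50)/(2π×45.4×22.9) = 2.791×10^-5 K/W
R_vermiculite fill = ln(82/60)/(2π×0.0787×22.9) = 0.02759 K/W
R_outer film = 1/(h_o·2πr_oL) = 1/(16.1×2π×0.082×22.9) = 0.005264 K/W
R_total = 0.03288 K/W
Q = ΔT/R_total = 150/0.03288
Q = 4560 W
T_interface = T_inner − Q·ΣR(inner→interface) = 174 − 4560×0.02761

T ≈ 48 °C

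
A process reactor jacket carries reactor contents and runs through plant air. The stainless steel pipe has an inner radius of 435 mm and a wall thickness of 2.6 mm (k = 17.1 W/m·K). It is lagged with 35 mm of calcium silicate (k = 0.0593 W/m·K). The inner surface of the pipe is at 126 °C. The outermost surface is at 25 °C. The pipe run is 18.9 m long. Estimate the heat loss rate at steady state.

Q ≈ 9240 W

Radial resistances (cylindrical: R_cond = ln(r_o/r_i)/(2πkL), R_conv = 1/(h·2πrL)):
R_stainless steel pipe wall = ln(437.6/435)/(2π×17.1×18.9) = 2.935×10^-6 K/W
R_calcium silicate = ln(472.6/437.6)/(2π×0.0593×18.9) = 0.01093 K/W
R_total = 0.01093 K/W
Q = ΔT/R_total = 101/0.01093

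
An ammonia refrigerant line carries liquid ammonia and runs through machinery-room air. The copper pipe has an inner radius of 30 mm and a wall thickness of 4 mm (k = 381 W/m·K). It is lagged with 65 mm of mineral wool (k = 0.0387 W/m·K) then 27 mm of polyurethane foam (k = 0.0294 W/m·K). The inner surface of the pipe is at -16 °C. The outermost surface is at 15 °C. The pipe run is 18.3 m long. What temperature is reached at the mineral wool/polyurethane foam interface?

T ≈ 7.9 °C

Treating each annulus and film as a series resistance:
R_copper pipe wall = ln(34/30)/(2π×381×18.3) = 2.857×10^-6 K/W
R_mineral wool = ln(99/34)/(2π×0.0387×18.3) = 0.2402 K/W
R_polyurethane foam = ln(126/99)/(2π×0.0294×18.3) = 0.07134 K/W
R_total = 0.3115 K/W
Q = ΔT/R_total = 31/0.3115
Q = 99.5 W
T_interface = T_inner + Q·ΣR(inner→interface) = -16 + 99.5×0.2402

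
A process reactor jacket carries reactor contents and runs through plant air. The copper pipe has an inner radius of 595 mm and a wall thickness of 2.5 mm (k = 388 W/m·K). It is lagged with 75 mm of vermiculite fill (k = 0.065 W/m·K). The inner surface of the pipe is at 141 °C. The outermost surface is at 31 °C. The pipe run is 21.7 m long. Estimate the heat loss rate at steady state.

Q ≈ 8240 W

Treating each annulus and film as a series resistance:
R_copper pipe wall = ln(597.5/595)/(2π×388×21.7) = 7.926×10^-8 K/W
R_vermiculite fill = ln(672.5/597.5)/(2π×0.065×21.7) = 0.01334 K/W
R_total = 0.01334 K/W
Q = ΔT/R_total = 110/0.01334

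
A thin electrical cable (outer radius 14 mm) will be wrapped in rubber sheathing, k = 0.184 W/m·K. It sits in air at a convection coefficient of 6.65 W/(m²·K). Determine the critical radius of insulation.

For a cylinder r_cr = k/h = 0.184/6.65
r_cr = 27.7 mm; since the bare radius (14 mm) is below r_cr, adding a thin layer of insulation will *increase* heat loss.

r_cr ≈ 27.7 mm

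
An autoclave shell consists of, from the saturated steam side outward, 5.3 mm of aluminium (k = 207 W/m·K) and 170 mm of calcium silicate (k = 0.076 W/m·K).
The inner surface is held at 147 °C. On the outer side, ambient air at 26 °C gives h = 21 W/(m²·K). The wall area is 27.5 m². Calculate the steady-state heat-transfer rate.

Q ≈ 1460 W

Using the resistance-network approach (series):
R_aluminium = L/(kA) = 0.0053/(207×27.5) = 9.31×10^-7 K/W
R_calcium silicate = L/(kA) = 0.17/(0.076×27.5) = 0.08134 K/W
R_outer film = 1/(h_o·A) = 1/(21×27.5) = 0.001732 K/W
R_total = 0.08307 K/W
Q = ΔT / R_total = 121 / 0.08307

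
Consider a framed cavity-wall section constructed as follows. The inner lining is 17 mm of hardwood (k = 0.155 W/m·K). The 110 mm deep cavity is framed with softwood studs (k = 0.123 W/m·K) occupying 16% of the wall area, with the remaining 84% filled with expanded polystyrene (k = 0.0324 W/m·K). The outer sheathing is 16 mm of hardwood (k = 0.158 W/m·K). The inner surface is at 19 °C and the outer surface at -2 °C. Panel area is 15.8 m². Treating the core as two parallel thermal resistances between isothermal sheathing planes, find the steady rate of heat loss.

Q ≈ 130 W

Sheathing layers in series; stud and cavity paths in parallel between them.
R_inner = 0.017/(0.155×15.8) = 0.006942 K/W
R_stud  = 0.11/(0.123×0.16×15.8) = 0.3538 K/W
R_cav   = 0.11/(0.0324×0.84×15.8) = 0.2558 K/W
1/R_core = 1/R_stud + 1/R_cav → R_core = 0.1485 K/W
R_outer = 0.016/(0.158×15.8) = 0.006409 K/W
R_total = 0.1618 K/W
Q = ΔT/R_total = 21/0.1618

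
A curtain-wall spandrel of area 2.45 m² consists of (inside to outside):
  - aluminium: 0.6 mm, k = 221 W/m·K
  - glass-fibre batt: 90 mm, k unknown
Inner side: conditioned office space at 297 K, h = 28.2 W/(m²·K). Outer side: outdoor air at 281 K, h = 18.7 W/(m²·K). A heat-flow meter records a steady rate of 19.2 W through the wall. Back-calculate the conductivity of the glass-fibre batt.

Using the resistance-network approach (series):
R_inner film = 1/(h_i·A) = 1/(28.2×2.45) = 0.01447 K/W
R_aluminium = L/(kA) = 0.0006/(221×2.45) = 1.108×10^-6 K/W
R_outer film = 1/(h_o·A) = 1/(18.7×2.45) = 0.02183 K/W
Sum of known resistances R_other = 0.0363 K/W
Total R = ΔT/Q = 16/19.2 = 0.8333 K/W
R_glass-fibre batt = R_total − R_other = 0.797 K/W
k = L/(R·A) = 0.09/(0.797×2.45)

k ≈ 0.0461 W/(m·K)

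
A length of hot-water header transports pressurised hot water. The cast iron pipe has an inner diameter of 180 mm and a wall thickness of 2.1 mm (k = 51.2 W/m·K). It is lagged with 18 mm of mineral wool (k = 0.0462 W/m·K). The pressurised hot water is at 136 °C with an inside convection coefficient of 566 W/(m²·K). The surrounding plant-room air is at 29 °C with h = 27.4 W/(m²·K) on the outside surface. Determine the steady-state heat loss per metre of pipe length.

q′ ≈ 159 W/m

Cylindrical conduction, so R = ln(r₂/r₁)/(2πkL) per layer, in series:
R_inner film = 1/(h_i·2πr₁L) = 1/(566×2π×0.09×1) = 0.003124 K/W
R_cast iron pipe wall = ln(92.1/90)/(2π×51.2×1) = 7.17×10^-5 K/W
R_mineral wool = ln(110.1/92.1)/(2π×0.0462×1) = 0.615 K/W
R_outer film = 1/(h_o·2πr_oL) = 1/(27.4×2π×0.1101×1) = 0.05276 K/W
R_total = 0.6709 K/W
Q = ΔT/R_total = 107/0.6709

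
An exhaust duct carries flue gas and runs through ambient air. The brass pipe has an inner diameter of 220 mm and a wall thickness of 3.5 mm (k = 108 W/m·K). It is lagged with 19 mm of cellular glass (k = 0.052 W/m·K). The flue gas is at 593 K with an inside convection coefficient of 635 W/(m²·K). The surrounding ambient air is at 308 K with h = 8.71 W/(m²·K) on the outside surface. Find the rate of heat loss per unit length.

q′ ≈ 464 W/m

For a radial system each layer contributes R = ln(r_out/r_in)/(2πkL); films add R = 1/(hA).
R_inner film = 1/(h_i·2πr₁L) = 1/(635×2π×0.11×1) = 0.002279 K/W
R_brass pipe wall = ln(113.5/110)/(2π×108×1) = 4.616×10^-5 K/W
R_cellular glass = ln(132.5/113.5)/(2π×0.052×1) = 0.4737 K/W
R_outer film = 1/(h_o·2πr_oL) = 1/(8.71×2π×0.1325×1) = 0.1379 K/W
R_total = 0.614 K/W
Q = ΔT/R_total = 285/0.614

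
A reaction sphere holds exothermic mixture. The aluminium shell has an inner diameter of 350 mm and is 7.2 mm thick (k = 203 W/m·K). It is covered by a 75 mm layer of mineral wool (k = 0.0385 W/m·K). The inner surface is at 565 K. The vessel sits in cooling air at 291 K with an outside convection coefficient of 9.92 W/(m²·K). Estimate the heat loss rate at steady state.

For a spherical shell R = (1/r₁ − 1/r₂)/(4πk); film R = 1/(h·4πr²). In series:
R_aluminium shell = (1/0.175 − 1/0.1822)/(4π×203) = 8.852×10^-5 K/W
R_mineral wool = (1/0.1822 − 1/0.2572)/(4π×0.0385) = 3.308 K/W
R_outer film = 1/(h·4πr_o²) = 1/(9.92×4π×0.2572²) = 0.1213 K/W
R_total = 3.429 K/W
Q = ΔT/R_total = 274/3.429

Q ≈ 79.9 W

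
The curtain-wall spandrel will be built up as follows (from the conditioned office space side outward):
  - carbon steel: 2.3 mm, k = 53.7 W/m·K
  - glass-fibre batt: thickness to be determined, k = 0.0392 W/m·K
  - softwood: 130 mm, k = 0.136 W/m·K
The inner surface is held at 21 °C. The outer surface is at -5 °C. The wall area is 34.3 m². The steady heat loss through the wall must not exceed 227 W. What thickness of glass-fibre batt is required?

Thermal resistances in series:
R_carbon steel = L/(kA) = 0.0023/(53.7×34.3) = 1.249×10^-6 K/W
R_softwood = L/(kA) = 0.13/(0.136×34.3) = 0.02787 K/W
Sum of the known resistances R_other = 0.02787 K/W
Required total resistance R_tot = ΔT/Q_allow = 26/227 = 0.1145 K/W
R_glass-fibre batt = R_tot − R_other = 0.08667 K/W
L = R·k·A = 0.08667×0.0392×34.3

L ≈ 117 mm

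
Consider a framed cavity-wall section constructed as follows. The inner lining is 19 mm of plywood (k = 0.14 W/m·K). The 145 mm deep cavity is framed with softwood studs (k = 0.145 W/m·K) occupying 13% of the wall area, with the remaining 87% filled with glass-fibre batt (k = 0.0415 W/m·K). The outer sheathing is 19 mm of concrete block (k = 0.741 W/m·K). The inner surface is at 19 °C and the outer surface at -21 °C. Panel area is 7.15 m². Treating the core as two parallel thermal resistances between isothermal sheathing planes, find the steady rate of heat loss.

Sheathing layers in series; stud and cavity paths in parallel between them.
R_inner = 0.019/(0.14×7.15) = 0.01898 K/W
R_stud  = 0.145/(0.145×0.13×7.15) = 1.076 K/W
R_cav   = 0.145/(0.0415×0.87×7.15) = 0.5617 K/W
1/R_core = 1/R_stud + 1/R_cav → R_core = 0.369 K/W
R_outer = 0.019/(0.741×7.15) = 0.003586 K/W
R_total = 0.3916 K/W
Q = ΔT/R_total = 40/0.3916

Q ≈ 102 W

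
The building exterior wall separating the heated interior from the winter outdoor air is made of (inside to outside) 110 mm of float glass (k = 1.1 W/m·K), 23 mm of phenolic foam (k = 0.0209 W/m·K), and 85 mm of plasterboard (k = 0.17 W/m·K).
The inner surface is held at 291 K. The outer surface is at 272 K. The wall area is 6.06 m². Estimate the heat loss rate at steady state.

Series thermal resistances:
R_float glass = L/(kA) = 0.11/(1.1×6.06) = 0.0165 K/W
R_phenolic foam = L/(kA) = 0.023/(0.0209×6.06) = 0.1816 K/W
R_plasterboard = L/(kA) = 0.085/(0.17×6.06) = 0.08251 K/W
R_total = 0.2806 K/W
Q = ΔT / R_total = 19 / 0.2806

Q ≈ 67.7 W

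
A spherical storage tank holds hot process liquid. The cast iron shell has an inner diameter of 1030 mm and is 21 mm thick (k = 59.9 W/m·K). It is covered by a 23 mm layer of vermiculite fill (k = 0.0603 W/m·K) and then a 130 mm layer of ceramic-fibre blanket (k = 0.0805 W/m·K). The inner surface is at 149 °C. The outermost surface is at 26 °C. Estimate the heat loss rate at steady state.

For a spherical shell R = (1/r₁ − 1/r₂)/(4πk); film R = 1/(h·4πr²). In series:
R_cast iron shell = (1/0.515 − 1/0.536)/(4π×59.9) = 1.011×10^-4 K/W
R_vermiculite fill = (1/0.536 − 1/0.559)/(4π×0.0603) = 0.1013 K/W
R_ceramic-fibre blanket = (1/0.559 − 1/0.689)/(4π×0.0805) = 0.3337 K/W
R_total = 0.4351 K/W
Q = ΔT/R_total = 123/0.4351

Q ≈ 283 W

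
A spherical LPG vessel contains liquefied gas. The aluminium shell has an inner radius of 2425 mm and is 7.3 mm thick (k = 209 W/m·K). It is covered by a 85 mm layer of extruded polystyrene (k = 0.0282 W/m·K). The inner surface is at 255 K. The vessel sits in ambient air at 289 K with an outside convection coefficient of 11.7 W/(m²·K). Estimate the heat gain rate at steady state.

Q ≈ 845 W

Spherical conduction: R = (1/r_in − 1/r_out)/(4πk) per layer; series-sum.
R_aluminium shell = (1/2.425 − 1/2.4323)/(4π×209) = 4.712×10^-7 K/W
R_extruded polystyrene = (1/2.4323 − 1/2.5173)/(4π×0.0282) = 0.03917 K/W
R_outer film = 1/(h·4πr_o²) = 1/(11.7×4π×2.5173²) = 0.001073 K/W
R_total = 0.04025 K/W
Q = ΔT/R_total = 34/0.04025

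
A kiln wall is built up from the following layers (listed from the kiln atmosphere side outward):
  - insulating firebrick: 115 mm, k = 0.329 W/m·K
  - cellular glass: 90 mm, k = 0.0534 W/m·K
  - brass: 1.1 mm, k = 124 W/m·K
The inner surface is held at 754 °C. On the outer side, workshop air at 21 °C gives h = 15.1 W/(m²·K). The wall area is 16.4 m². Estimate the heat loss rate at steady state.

Q ≈ 5720 W

Thermal resistances in series:
R_insulating firebrick = L/(kA) = 0.115/(0.329×16.4) = 0.02131 K/W
R_cellular glass = L/(kA) = 0.09/(0.0534×16.4) = 0.1028 K/W
R_brass = L/(kA) = 0.0011/(124×16.4) = 5.409×10^-7 K/W
R_outer film = 1/(h_o·A) = 1/(15.1×16.4) = 0.004038 K/W
R_total = 0.1281 K/W
Q = ΔT / R_total = 733 / 0.1281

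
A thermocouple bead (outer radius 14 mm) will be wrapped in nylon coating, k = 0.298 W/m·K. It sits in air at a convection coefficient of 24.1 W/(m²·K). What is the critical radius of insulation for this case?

For a sphere r_cr = 2k/h = 2×0.298/24.1
r_cr = 24.7 mm; since the bare radius (14 mm) is below r_cr, adding a thin layer of insulation will *increase* heat loss.

r_cr ≈ 24.7 mm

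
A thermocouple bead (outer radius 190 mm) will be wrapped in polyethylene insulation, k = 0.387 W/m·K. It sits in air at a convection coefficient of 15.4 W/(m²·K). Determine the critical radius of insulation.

r_cr ≈ 50.3 mm

For a sphere r_cr = 2k/h = 2×0.387/15.4
r_cr = 50.3 mm; since the bare radius (190 mm) is above r_cr, any added insulation will reduce heat loss.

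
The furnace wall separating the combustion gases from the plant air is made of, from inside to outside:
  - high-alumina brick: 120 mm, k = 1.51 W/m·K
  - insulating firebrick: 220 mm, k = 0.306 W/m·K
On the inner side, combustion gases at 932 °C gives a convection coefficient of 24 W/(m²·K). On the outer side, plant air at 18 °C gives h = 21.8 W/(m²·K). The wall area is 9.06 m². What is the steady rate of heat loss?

Q ≈ 9350 W

Thermal resistances in series:
R_inner film = 1/(h_i·A) = 1/(24×9.06) = 0.004599 K/W
R_high-alumina brick = L/(kA) = 0.12/(1.51×9.06) = 0.008772 K/W
R_insulating firebrick = L/(kA) = 0.22/(0.306×9.06) = 0.07935 K/W
R_outer film = 1/(h_o·A) = 1/(21.8×9.06) = 0.005063 K/W
R_total = 0.09779 K/W
Q = ΔT / R_total = 914 / 0.09779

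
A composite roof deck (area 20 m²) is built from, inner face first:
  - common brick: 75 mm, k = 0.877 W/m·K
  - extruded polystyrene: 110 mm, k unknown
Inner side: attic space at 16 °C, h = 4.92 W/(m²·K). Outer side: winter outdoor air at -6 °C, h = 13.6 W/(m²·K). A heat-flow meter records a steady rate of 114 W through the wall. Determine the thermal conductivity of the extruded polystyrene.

k ≈ 0.0315 W/(m·K)

Model the wall as resistances in series:
R_inner film = 1/(h_i·A) = 1/(4.92×20) = 0.01016 K/W
R_common brick = L/(kA) = 0.075/(0.877×20) = 0.004276 K/W
R_outer film = 1/(h_o·A) = 1/(13.6×20) = 0.003676 K/W
Sum of known resistances R_other = 0.01812 K/W
Total R = ΔT/Q = 22/114 = 0.193 K/W
R_extruded polystyrene = R_total − R_other = 0.1749 K/W
k = L/(R·A) = 0.11/(0.1749×20)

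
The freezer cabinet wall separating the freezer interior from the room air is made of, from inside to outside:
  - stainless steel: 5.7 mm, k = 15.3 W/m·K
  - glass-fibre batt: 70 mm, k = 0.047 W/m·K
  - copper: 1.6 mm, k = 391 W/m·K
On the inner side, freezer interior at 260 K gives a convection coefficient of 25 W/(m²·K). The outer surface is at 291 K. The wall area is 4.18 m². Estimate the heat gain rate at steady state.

Thermal resistances in series:
R_inner film = 1/(h_i·A) = 1/(25×4.18) = 0.009569 K/W
R_stainless steel = L/(kA) = 0.0057/(15.3×4.18) = 8.913×10^-5 K/W
R_glass-fibre batt = L/(kA) = 0.07/(0.047×4.18) = 0.3563 K/W
R_copper = L/(kA) = 0.0016/(391×4.18) = 9.79×10^-7 K/W
R_total = 0.366 K/W
Q = ΔT / R_total = 31 / 0.366

Q ≈ 84.7 W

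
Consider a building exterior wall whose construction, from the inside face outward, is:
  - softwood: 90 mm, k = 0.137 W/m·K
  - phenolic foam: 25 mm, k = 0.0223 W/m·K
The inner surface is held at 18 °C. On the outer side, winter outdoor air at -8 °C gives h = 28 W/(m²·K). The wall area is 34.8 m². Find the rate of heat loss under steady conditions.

Using the resistance-network approach (series):
R_softwood = L/(kA) = 0.09/(0.137×34.8) = 0.01888 K/W
R_phenolic foam = L/(kA) = 0.025/(0.0223×34.8) = 0.03221 K/W
R_outer film = 1/(h_o·A) = 1/(28×34.8) = 0.001026 K/W
R_total = 0.05212 K/W
Q = ΔT / R_total = 26 / 0.05212

Q ≈ 499 W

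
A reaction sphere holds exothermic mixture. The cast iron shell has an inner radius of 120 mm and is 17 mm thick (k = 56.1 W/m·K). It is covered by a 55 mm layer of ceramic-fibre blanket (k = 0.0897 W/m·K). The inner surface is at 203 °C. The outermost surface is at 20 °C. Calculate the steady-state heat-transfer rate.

Each spherical layer contributes R = (1/r_i − 1/r_o)/(4πk):
R_cast iron shell = (1/0.12 − 1/0.137)/(4π×56.1) = 0.001467 K/W
R_ceramic-fibre blanket = (1/0.137 − 1/0.192)/(4π×0.0897) = 1.855 K/W
R_total = 1.856 K/W
Q = ΔT/R_total = 183/1.856

Q ≈ 98.6 W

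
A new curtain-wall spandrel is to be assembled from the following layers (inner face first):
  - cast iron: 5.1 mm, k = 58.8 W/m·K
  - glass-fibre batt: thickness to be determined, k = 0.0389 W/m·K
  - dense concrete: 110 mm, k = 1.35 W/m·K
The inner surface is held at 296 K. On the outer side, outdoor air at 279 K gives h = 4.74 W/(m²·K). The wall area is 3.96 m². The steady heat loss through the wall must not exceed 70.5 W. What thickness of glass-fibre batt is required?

Treating each layer as a thermal resistance in series:
R_cast iron = L/(kA) = 0.0051/(58.8×3.96) = 2.19×10^-5 K/W
R_dense concrete = L/(kA) = 0.11/(1.35×3.96) = 0.02058 K/W
R_outer film = 1/(h_o·A) = 1/(4.74×3.96) = 0.05328 K/W
Sum of the known resistances R_other = 0.07387 K/W
Required total resistance R_tot = ΔT/Q_allow = 17/70.5 = 0.2411 K/W
R_glass-fibre batt = R_tot − R_other = 0.1673 K/W
L = R·k·A = 0.1673×0.0389×3.96

L ≈ 25.8 mm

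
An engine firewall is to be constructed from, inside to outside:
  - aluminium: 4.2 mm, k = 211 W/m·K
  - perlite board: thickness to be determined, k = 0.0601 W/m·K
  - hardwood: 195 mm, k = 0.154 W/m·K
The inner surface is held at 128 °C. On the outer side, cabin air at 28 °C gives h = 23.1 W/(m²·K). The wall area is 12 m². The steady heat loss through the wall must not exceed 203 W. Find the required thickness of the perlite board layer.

L ≈ 277 mm

Treating each layer as a thermal resistance in series:
R_aluminium = L/(kA) = 0.0042/(211×12) = 1.659×10^-6 K/W
R_hardwood = L/(kA) = 0.195/(0.154×12) = 0.1055 K/W
R_outer film = 1/(h_o·A) = 1/(23.1×12) = 0.003608 K/W
Sum of the known resistances R_other = 0.1091 K/W
Required total resistance R_tot = ΔT/Q_allow = 100/203 = 0.4926 K/W
R_perlite board = R_tot − R_other = 0.3835 K/W
L = R·k·A = 0.3835×0.0601×12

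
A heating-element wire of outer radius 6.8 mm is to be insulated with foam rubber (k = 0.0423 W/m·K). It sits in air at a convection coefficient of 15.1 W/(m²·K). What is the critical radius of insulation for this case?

For a cylinder r_cr = k/h = 0.0423/15.1
r_cr = 2.8 mm; since the bare radius (6.8 mm) is above r_cr, any added insulation will reduce heat loss.

r_cr ≈ 2.8 mm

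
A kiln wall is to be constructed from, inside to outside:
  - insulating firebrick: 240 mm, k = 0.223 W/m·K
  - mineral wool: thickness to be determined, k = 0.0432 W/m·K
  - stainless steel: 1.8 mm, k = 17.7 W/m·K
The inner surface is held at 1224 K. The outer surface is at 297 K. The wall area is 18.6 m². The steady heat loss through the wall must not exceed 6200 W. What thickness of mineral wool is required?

L ≈ 73.6 mm

Thermal resistances in series:
R_insulating firebrick = L/(kA) = 0.24/(0.223×18.6) = 0.05786 K/W
R_stainless steel = L/(kA) = 0.0018/(17.7×18.6) = 5.467×10^-6 K/W
Sum of the known resistances R_other = 0.05787 K/W
Required total resistance R_tot = ΔT/Q_allow = 927/6200 = 0.1495 K/W
R_mineral wool = R_tot − R_other = 0.09165 K/W
L = R·k·A = 0.09165×0.0432×18.6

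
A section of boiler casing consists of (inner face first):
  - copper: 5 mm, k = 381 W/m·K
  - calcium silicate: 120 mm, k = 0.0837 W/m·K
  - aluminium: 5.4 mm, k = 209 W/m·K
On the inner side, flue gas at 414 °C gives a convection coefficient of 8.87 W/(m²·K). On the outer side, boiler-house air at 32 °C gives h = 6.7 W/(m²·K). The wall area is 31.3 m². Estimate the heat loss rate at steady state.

Q ≈ 7050 W

Using the resistance-network approach (series):
R_inner film = 1/(h_i·A) = 1/(8.87×31.3) = 0.003602 K/W
R_copper = L/(kA) = 0.005/(381×31.3) = 4.193×10^-7 K/W
R_calcium silicate = L/(kA) = 0.12/(0.0837×31.3) = 0.0458 K/W
R_aluminium = L/(kA) = 0.0054/(209×31.3) = 8.255×10^-7 K/W
R_outer film = 1/(h_o·A) = 1/(6.7×31.3) = 0.004768 K/W
R_total = 0.05418 K/W
Q = ΔT / R_total = 382 / 0.05418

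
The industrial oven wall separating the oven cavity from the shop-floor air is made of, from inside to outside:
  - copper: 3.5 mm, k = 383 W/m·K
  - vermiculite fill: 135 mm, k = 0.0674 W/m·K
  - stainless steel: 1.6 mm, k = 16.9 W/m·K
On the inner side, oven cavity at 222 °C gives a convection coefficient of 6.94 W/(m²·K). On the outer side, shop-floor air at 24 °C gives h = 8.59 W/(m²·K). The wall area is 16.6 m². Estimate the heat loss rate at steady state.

Thermal resistances in series:
R_inner film = 1/(h_i·A) = 1/(6.94×16.6) = 0.00868 K/W
R_copper = L/(kA) = 0.0035/(383×16.6) = 5.505×10^-7 K/W
R_vermiculite fill = L/(kA) = 0.135/(0.0674×16.6) = 0.1207 K/W
R_stainless steel = L/(kA) = 0.0016/(16.9×16.6) = 5.703×10^-6 K/W
R_outer film = 1/(h_o·A) = 1/(8.59×16.6) = 0.007013 K/W
R_total = 0.1364 K/W
Q = ΔT / R_total = 198 / 0.1364

Q ≈ 1450 W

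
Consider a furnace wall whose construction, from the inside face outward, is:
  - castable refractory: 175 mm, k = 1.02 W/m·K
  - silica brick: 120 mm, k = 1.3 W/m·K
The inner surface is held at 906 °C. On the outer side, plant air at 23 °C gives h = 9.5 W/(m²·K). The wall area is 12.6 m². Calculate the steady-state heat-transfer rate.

Q ≈ 30100 W

Thermal resistances in series:
R_castable refractory = L/(kA) = 0.175/(1.02×12.6) = 0.01362 K/W
R_silica brick = L/(kA) = 0.12/(1.3×12.6) = 0.007326 K/W
R_outer film = 1/(h_o·A) = 1/(9.5×12.6) = 0.008354 K/W
R_total = 0.0293 K/W
Q = ΔT / R_total = 883 / 0.0293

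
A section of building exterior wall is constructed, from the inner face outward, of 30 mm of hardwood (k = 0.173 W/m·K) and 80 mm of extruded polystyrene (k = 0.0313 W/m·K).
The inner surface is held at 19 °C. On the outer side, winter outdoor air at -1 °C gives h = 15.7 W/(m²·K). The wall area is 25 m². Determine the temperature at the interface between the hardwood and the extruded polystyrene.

Model the wall as resistances in series:
R_hardwood = L/(kA) = 0.03/(0.173×25) = 0.006936 K/W
R_extruded polystyrene = L/(kA) = 0.08/(0.0313×25) = 0.1022 K/W
R_outer film = 1/(h_o·A) = 1/(15.7×25) = 0.002548 K/W
R_total = 0.1117 K/W;  Q = ΔT/R_total = 20/0.1117 = 179 W
T_interface = T_inner − Q·ΣR(inner→interface) = 19 − 179×0.006936

T ≈ 17.8 °C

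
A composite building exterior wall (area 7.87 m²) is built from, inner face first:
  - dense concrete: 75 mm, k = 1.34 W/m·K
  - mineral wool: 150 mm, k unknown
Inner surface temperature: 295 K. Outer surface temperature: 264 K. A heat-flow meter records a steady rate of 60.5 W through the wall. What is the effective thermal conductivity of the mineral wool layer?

Treating each layer as a thermal resistance in series:
R_dense concrete = L/(kA) = 0.075/(1.34×7.87) = 0.007112 K/W
Sum of known resistances R_other = 0.007112 K/W
Total R = ΔT/Q = 31/60.5 = 0.5124 K/W
R_mineral wool = R_total − R_other = 0.5053 K/W
k = L/(R·A) = 0.15/(0.5053×7.87)

k ≈ 0.0377 W/(m·K)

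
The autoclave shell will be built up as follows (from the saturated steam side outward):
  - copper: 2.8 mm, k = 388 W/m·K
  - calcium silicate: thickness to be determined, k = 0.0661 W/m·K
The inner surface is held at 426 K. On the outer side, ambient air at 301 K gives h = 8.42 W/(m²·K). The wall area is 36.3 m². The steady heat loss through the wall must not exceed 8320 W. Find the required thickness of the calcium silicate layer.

L ≈ 28.2 mm

Model the wall as resistances in series:
R_copper = L/(kA) = 0.0028/(388×36.3) = 1.988×10^-7 K/W
R_outer film = 1/(h_o·A) = 1/(8.42×36.3) = 0.003272 K/W
Sum of the known resistances R_other = 0.003272 K/W
Required total resistance R_tot = ΔT/Q_allow = 125/8320 = 0.01502 K/W
R_calcium silicate = R_tot − R_other = 0.01175 K/W
L = R·k·A = 0.01175×0.0661×36.3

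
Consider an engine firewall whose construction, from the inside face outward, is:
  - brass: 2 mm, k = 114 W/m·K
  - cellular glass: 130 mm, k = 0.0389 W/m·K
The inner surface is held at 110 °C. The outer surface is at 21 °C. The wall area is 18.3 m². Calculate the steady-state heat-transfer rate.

Q ≈ 487 W

Thermal resistances in series:
R_brass = L/(kA) = 0.002/(114×18.3) = 9.587×10^-7 K/W
R_cellular glass = L/(kA) = 0.13/(0.0389×18.3) = 0.1826 K/W
R_total = 0.1826 K/W
Q = ΔT / R_total = 89 / 0.1826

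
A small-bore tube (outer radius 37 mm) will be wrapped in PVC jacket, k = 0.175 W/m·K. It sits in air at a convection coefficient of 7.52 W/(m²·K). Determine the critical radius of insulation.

For a cylinder r_cr = k/h = 0.175/7.52
r_cr = 23.3 mm; since the bare radius (37 mm) is above r_cr, any added insulation will reduce heat loss.

r_cr ≈ 23.3 mm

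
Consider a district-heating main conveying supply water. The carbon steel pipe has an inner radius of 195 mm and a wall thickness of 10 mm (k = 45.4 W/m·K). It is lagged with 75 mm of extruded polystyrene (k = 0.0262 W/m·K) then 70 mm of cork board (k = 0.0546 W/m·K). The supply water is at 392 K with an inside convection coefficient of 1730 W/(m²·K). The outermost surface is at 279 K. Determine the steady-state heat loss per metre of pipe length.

Treating each annulus and film as a series resistance:
R_inner film = 1/(h_i·2πr₁L) = 1/(1730×2π×0.195×1) = 4.718×10^-4 K/W
R_carbon steel pipe wall = ln(205/195)/(2π×45.4×1) = 1.753×10^-4 K/W
R_extruded polystyrene = ln(280/205)/(2π×0.0262×1) = 1.894 K/W
R_cork board = ln(350/280)/(2π×0.0546×1) = 0.6504 K/W
R_total = 2.545 K/W
Q = ΔT/R_total = 113/2.545

q′ ≈ 44.4 W/m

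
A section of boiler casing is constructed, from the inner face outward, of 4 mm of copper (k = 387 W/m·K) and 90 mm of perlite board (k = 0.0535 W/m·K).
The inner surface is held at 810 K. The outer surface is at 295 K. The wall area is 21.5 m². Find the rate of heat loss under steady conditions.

Using the resistance-network approach (series):
R_copper = L/(kA) = 0.004/(387×21.5) = 4.807×10^-7 K/W
R_perlite board = L/(kA) = 0.09/(0.0535×21.5) = 0.07824 K/W
R_total = 0.07824 K/W
Q = ΔT / R_total = 515 / 0.07824

Q ≈ 6580 W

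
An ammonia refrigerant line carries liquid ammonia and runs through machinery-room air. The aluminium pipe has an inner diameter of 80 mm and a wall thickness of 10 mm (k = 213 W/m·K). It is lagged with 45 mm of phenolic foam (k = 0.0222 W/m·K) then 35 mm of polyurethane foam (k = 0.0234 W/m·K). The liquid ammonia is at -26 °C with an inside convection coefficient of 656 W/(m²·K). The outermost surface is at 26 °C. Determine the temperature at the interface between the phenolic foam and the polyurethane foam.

Treating each annulus and film as a series resistance:
R_inner film = 1/(h_i·2πr₁L) = 1/(656×2π×0.04×1) = 0.006065 K/W
R_aluminium pipe wall = ln(50/40)/(2π×213×1) = 1.667×10^-4 K/W
R_phenolic foam = ln(95/50)/(2π×0.0222×1) = 4.602 K/W
R_polyurethane foam = ln(130/95)/(2π×0.0234×1) = 2.133 K/W
R_total = 6.741 K/W
Q = ΔT/R_total = 52/6.741
Q = 7.71 W/m
T_interface = T_inner + Q·ΣR(inner→interface) = -26 + 7.71×4.608

T ≈ 9.54 °C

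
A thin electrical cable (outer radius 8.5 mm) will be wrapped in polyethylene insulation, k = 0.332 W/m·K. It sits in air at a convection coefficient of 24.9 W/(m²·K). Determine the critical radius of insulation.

For a cylinder r_cr = k/h = 0.332/24.9
r_cr = 13.3 mm; since the bare radius (8.5 mm) is below r_cr, adding a thin layer of insulation will *increase* heat loss.

r_cr ≈ 13.3 mm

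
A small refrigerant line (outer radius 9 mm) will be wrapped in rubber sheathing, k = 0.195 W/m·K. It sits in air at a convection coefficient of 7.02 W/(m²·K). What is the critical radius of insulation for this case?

r_cr ≈ 27.8 mm

For a cylinder r_cr = k/h = 0.195/7.02
r_cr = 27.8 mm; since the bare radius (9 mm) is below r_cr, adding a thin layer of insulation will *increase* heat loss.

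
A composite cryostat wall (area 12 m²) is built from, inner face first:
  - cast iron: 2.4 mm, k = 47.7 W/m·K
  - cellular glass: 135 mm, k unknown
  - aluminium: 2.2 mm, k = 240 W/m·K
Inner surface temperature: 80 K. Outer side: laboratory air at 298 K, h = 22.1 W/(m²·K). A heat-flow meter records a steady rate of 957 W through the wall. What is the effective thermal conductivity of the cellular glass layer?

Thermal resistances in series:
R_cast iron = L/(kA) = 0.0024/(47.7×12) = 4.193×10^-6 K/W
R_aluminium = L/(kA) = 0.0022/(240×12) = 7.639×10^-7 K/W
R_outer film = 1/(h_o·A) = 1/(22.1×12) = 0.003771 K/W
Sum of known resistances R_other = 0.003776 K/W
Total R = ΔT/Q = 218/957 = 0.2278 K/W
R_cellular glass = R_total − R_other = 0.224 K/W
k = L/(R·A) = 0.135/(0.224×12)

k ≈ 0.0502 W/(m·K)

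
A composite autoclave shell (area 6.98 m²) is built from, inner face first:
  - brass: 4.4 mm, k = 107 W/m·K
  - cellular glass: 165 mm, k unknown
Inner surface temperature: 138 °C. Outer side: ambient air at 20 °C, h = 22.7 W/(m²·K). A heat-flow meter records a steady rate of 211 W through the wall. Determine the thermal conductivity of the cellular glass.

Using the resistance-network approach (series):
R_brass = L/(kA) = 0.0044/(107×6.98) = 5.891×10^-6 K/W
R_outer film = 1/(h_o·A) = 1/(22.7×6.98) = 0.006311 K/W
Sum of known resistances R_other = 0.006317 K/W
Total R = ΔT/Q = 118/211 = 0.5592 K/W
R_cellular glass = R_total − R_other = 0.5529 K/W
k = L/(R·A) = 0.165/(0.5529×6.98)

k ≈ 0.0428 W/(m·K)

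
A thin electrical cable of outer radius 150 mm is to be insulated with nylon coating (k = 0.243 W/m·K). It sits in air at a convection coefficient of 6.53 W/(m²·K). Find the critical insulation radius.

r_cr ≈ 37.2 mm

For a cylinder r_cr = k/h = 0.243/6.53
r_cr = 37.2 mm; since the bare radius (150 mm) is above r_cr, any added insulation will reduce heat loss.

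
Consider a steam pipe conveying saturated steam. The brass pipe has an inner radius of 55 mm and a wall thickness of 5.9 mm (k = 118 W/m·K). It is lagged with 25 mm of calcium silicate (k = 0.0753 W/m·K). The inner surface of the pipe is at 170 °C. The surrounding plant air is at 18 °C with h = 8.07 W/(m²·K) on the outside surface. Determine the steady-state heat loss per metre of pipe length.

q′ ≈ 159 W/m

For a radial system each layer contributes R = ln(r_out/r_in)/(2πkL); films add R = 1/(hA).
R_brass pipe wall = ln(60.9/55)/(2π×118×1) = 1.374×10^-4 K/W
R_calcium silicate = ln(85.9/60.9)/(2π×0.0753×1) = 0.727 K/W
R_outer film = 1/(h_o·2πr_oL) = 1/(8.07×2π×0.0859×1) = 0.2296 K/W
R_total = 0.9567 K/W
Q = ΔT/R_total = 152/0.9567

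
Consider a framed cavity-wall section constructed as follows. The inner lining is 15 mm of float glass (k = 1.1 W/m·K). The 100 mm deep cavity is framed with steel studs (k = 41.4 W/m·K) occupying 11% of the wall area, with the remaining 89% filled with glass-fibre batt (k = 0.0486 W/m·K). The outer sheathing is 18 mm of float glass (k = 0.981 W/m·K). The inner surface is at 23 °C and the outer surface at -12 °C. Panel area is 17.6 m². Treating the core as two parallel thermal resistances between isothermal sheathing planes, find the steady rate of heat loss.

Sheathing layers in series; stud and cavity paths in parallel between them.
R_inner = 0.015/(1.1×17.6) = 7.748×10^-4 K/W
R_stud  = 0.1/(41.4×0.11×17.6) = 0.001248 K/W
R_cav   = 0.1/(0.0486×0.89×17.6) = 0.1314 K/W
1/R_core = 1/R_stud + 1/R_cav → R_core = 0.001236 K/W
R_outer = 0.018/(0.981×17.6) = 0.001043 K/W
R_total = 0.003053 K/W
Q = ΔT/R_total = 35/0.003053

Q ≈ 11500 W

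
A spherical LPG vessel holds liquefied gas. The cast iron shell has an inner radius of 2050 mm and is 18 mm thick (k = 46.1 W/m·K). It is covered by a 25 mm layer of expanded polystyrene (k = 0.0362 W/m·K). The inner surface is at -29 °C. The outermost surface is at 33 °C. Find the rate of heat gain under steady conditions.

For a spherical shell R = (1/r₁ − 1/r₂)/(4πk); film R = 1/(h·4πr²). In series:
R_cast iron shell = (1/2.05 − 1/2.068)/(4π×46.1) = 7.329×10^-6 K/W
R_expanded polystyrene = (1/2.068 − 1/2.093)/(4π×0.0362) = 0.0127 K/W
R_total = 0.0127 K/W
Q = ΔT/R_total = 62/0.0127

Q ≈ 4880 W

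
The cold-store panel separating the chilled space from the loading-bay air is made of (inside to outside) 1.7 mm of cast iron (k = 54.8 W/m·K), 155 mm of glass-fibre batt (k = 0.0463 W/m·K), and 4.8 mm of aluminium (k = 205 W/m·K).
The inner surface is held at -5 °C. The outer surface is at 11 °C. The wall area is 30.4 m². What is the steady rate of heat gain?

Series thermal resistances:
R_cast iron = L/(kA) = 0.0017/(54.8×30.4) = 1.02×10^-6 K/W
R_glass-fibre batt = L/(kA) = 0.155/(0.0463×30.4) = 0.1101 K/W
R_aluminium = L/(kA) = 0.0048/(205×30.4) = 7.702×10^-7 K/W
R_total = 0.1101 K/W
Q = ΔT / R_total = 16 / 0.1101

Q ≈ 145 W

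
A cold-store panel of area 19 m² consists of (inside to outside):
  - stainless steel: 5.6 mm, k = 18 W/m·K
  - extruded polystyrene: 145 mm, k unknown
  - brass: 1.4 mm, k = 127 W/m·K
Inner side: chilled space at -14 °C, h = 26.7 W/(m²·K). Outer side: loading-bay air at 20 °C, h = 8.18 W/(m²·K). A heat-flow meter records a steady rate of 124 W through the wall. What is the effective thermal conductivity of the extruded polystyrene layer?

Model the wall as resistances in series:
R_inner film = 1/(h_i·A) = 1/(26.7×19) = 0.001971 K/W
R_stainless steel = L/(kA) = 0.0056/(18×19) = 1.637×10^-5 K/W
R_brass = L/(kA) = 0.0014/(127×19) = 5.802×10^-7 K/W
R_outer film = 1/(h_o·A) = 1/(8.18×19) = 0.006434 K/W
Sum of known resistances R_other = 0.008422 K/W
Total R = ΔT/Q = 34/124 = 0.2742 K/W
R_extruded polystyrene = R_total − R_other = 0.2658 K/W
k = L/(R·A) = 0.145/(0.2658×19)

k ≈ 0.0287 W/(m·K)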